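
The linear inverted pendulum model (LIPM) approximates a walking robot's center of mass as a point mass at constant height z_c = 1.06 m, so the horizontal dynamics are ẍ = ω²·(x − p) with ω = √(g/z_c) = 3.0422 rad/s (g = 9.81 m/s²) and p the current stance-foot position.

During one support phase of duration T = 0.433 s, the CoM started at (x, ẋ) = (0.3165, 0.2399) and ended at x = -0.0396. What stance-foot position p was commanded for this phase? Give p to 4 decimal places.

p = 0.8090

ωT = 3.0422·0.433 = 1.317273; cosh(ωT) = 2.000545, sinh(ωT) = 1.732680
x(T) = p + (x₀−p)·cosh(ωT) + (ẋ₀/ω)·sinh(ωT) ⇒ p·(1 − cosh) = x(T) − x₀·cosh − (ẋ₀/ω)·sinh
numerator   = -0.0396 − (0.3165)·2.000545 − (0.2399/3.0422)·1.732680 = -0.809407
denominator = 1 − 2.000545 = -1.000545
p = -0.809407 / -1.000545 = 0.8090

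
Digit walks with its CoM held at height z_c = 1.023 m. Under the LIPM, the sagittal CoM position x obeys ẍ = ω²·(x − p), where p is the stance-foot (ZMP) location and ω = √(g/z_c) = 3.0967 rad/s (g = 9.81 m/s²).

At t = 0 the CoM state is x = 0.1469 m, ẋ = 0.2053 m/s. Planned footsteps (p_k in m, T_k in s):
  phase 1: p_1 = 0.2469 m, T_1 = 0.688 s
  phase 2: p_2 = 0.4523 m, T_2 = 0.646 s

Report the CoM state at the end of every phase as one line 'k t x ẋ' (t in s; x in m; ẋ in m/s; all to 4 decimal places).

phase 1: p=0.2469, T=0.688, ωT=2.130530, cosh=4.269049, sinh=4.150275; start (x,ẋ)=(0.146900, 0.205300) → end (x,ẋ)=(0.095143, -0.408780)
phase 2: p=0.4523, T=0.646, ωT=2.000468, cosh=3.763894, sinh=3.628622; start (x,ẋ)=(0.095143, -0.408780) → end (x,ẋ)=(-1.370996, -5.551887)

1 0.6880 0.0951 -0.4088
2 1.3340 -1.3710 -5.5519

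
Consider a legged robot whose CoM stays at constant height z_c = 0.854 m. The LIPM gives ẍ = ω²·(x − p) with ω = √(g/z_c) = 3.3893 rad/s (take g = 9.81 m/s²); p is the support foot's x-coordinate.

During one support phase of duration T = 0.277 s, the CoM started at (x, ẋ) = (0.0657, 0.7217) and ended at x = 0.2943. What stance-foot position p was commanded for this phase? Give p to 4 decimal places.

p = 0.0699

ωT = 3.3893·0.277 = 0.938836; cosh(ωT) = 1.474043, sinh(ωT) = 1.082960
x(T) = p + (x₀−p)·cosh(ωT) + (ẋ₀/ω)·sinh(ωT) ⇒ p·(1 − cosh) = x(T) − x₀·cosh − (ẋ₀/ω)·sinh
numerator   = 0.2943 − (0.0657)·1.474043 − (0.7217/3.3893)·1.082960 = -0.033145
denominator = 1 − 1.474043 = -0.474043
p = -0.033145 / -0.474043 = 0.0699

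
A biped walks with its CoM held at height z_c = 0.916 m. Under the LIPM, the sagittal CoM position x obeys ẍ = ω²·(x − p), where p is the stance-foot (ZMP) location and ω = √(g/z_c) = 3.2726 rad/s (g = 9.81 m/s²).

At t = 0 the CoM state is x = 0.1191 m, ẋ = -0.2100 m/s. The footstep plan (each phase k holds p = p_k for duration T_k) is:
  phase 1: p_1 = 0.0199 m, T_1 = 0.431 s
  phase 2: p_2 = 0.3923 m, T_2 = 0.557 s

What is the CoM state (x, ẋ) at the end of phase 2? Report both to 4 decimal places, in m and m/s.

phase 1: p=0.0199, T=0.431, ωT=1.410491, cosh=2.170994, sinh=1.926971; start (x,ẋ)=(0.119100, -0.210000) → end (x,ẋ)=(0.111611, 0.169667)
phase 2: p=0.3923, T=0.557, ωT=1.822838, cosh=3.175483, sinh=3.013917; start (x,ẋ)=(0.111611, 0.169667) → end (x,ẋ)=(-0.342769, -2.229763)

x = -0.3428, ẋ = -2.2298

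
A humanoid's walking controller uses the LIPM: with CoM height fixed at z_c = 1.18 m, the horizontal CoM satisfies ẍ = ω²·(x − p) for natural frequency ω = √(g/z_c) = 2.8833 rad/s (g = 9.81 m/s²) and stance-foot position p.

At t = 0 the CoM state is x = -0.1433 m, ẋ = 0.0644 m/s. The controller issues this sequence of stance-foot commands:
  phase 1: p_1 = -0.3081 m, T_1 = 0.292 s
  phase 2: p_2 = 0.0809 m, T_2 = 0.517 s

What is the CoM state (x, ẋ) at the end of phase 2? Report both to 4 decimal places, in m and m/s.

phase 1: p=-0.3081, T=0.292, ωT=0.841924, cosh=1.375854, sinh=0.944973; start (x,ẋ)=(-0.143300, 0.064400) → end (x,ẋ)=(-0.060253, 0.537626)
phase 2: p=0.0809, T=0.517, ωT=1.490666, cosh=2.332637, sinh=2.107415; start (x,ẋ)=(-0.060253, 0.537626) → end (x,ẋ)=(0.144594, 0.396398)

x = 0.1446, ẋ = 0.3964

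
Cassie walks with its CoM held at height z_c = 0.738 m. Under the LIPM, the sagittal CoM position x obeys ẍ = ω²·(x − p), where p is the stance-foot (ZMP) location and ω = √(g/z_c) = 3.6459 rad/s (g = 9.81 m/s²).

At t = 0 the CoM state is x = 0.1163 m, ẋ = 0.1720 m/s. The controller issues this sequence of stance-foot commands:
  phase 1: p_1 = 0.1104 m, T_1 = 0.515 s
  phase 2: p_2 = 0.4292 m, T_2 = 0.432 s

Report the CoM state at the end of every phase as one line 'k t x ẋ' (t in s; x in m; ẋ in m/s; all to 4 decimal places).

1 0.5150 0.2808 0.6441
2 0.9470 0.4637 0.3712

phase 1: p=0.1104, T=0.515, ωT=1.877639, cosh=3.345499, sinh=3.192548; start (x,ẋ)=(0.116300, 0.172000) → end (x,ẋ)=(0.280751, 0.644100)
phase 2: p=0.4292, T=0.432, ωT=1.575029, cosh=2.518941, sinh=2.311940; start (x,ẋ)=(0.280751, 0.644100) → end (x,ẋ)=(0.463703, 0.371159)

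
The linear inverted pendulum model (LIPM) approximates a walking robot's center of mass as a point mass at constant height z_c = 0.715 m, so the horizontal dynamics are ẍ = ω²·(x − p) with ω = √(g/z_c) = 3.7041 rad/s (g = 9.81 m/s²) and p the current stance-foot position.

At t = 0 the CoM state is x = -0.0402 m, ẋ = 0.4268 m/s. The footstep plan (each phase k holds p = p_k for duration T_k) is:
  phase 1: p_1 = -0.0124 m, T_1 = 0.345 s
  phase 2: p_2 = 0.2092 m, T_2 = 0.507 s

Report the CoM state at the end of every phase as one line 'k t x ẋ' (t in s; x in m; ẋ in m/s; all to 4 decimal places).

phase 1: p=-0.0124, T=0.345, ωT=1.277914, cosh=1.933882, sinh=1.655264; start (x,ẋ)=(-0.040200, 0.426800) → end (x,ẋ)=(0.124564, 0.654932)
phase 2: p=0.2092, T=0.507, ωT=1.877979, cosh=3.346585, sinh=3.193686; start (x,ẋ)=(0.124564, 0.654932) → end (x,ẋ)=(0.490642, 1.190560)

1 0.3450 0.1246 0.6549
2 0.8520 0.4906 1.1906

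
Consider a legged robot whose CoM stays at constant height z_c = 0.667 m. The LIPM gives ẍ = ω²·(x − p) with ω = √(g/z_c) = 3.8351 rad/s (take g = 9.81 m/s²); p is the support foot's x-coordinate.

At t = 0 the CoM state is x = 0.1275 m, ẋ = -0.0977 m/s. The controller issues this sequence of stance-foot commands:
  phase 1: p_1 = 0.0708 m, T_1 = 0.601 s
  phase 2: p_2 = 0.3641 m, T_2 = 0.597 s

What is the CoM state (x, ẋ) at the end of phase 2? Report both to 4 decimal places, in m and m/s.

x = 0.4467, ẋ = 0.4277

phase 1: p=0.0708, T=0.601, ωT=2.304895, cosh=5.061448, sinh=4.961679; start (x,ẋ)=(0.127500, -0.097700) → end (x,ẋ)=(0.231384, 0.584414)
phase 2: p=0.3641, T=0.597, ωT=2.289555, cosh=4.985926, sinh=4.884615; start (x,ẋ)=(0.231384, 0.584414) → end (x,ẋ)=(0.446735, 0.427685)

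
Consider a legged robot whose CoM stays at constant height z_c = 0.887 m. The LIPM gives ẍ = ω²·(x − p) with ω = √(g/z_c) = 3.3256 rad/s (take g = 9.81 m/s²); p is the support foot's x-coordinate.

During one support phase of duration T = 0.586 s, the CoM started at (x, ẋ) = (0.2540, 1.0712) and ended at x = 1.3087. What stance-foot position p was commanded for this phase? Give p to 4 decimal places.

p = 0.2745

ωT = 3.3256·0.586 = 1.948802; cosh(ωT) = 3.581357, sinh(ωT) = 3.438912
x(T) = p + (x₀−p)·cosh(ωT) + (ẋ₀/ω)·sinh(ωT) ⇒ p·(1 − cosh) = x(T) − x₀·cosh − (ẋ₀/ω)·sinh
numerator   = 1.3087 − (0.2540)·3.581357 − (1.0712/3.3256)·3.438912 = -0.708663
denominator = 1 − 3.581357 = -2.581357
p = -0.708663 / -2.581357 = 0.2745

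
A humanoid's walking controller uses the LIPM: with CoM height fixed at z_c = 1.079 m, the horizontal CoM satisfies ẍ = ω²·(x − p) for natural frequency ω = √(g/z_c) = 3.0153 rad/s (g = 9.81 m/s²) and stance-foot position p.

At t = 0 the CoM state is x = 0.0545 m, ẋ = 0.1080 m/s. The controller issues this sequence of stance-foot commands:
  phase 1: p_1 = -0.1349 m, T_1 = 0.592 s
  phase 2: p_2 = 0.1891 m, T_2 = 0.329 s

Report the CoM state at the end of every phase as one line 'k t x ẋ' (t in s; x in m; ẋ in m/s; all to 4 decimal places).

phase 1: p=-0.1349, T=0.592, ωT=1.785058, cosh=3.063855, sinh=2.896068; start (x,ẋ)=(0.054500, 0.108000) → end (x,ẋ)=(0.549124, 1.984834)
phase 2: p=0.1891, T=0.329, ωT=0.992034, cosh=1.533767, sinh=1.162946; start (x,ẋ)=(0.549124, 1.984834) → end (x,ẋ)=(1.506807, 4.306744)

1 0.5920 0.5491 1.9848
2 0.9210 1.5068 4.3067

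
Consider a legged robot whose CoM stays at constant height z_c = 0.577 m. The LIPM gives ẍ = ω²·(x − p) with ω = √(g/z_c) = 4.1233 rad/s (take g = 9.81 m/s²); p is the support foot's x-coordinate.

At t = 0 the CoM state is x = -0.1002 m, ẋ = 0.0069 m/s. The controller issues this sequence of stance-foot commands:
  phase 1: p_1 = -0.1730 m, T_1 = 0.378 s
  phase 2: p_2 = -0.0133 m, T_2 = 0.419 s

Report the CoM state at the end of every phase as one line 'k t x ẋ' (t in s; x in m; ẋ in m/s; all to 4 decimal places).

1 0.3780 0.0114 0.6988
2 0.7970 0.5203 2.3063

phase 1: p=-0.1730, T=0.378, ωT=1.558607, cosh=2.481314, sinh=2.270885; start (x,ẋ)=(-0.100200, 0.006900) → end (x,ẋ)=(0.011440, 0.698787)
phase 2: p=-0.0133, T=0.419, ωT=1.727663, cosh=2.902592, sinh=2.724893; start (x,ẋ)=(0.011440, 0.698787) → end (x,ẋ)=(0.520304, 2.306258)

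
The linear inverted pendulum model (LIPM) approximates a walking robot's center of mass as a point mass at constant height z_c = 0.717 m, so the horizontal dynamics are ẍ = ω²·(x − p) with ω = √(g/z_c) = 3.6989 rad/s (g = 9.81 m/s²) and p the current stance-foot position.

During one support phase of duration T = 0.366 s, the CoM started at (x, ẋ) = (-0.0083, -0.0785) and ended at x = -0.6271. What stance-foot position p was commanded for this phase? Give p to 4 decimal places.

p = 0.5366

ωT = 3.6989·0.366 = 1.353797; cosh(ωT) = 2.065180, sinh(ωT) = 1.806922
x(T) = p + (x₀−p)·cosh(ωT) + (ẋ₀/ω)·sinh(ωT) ⇒ p·(1 − cosh) = x(T) − x₀·cosh − (ẋ₀/ω)·sinh
numerator   = -0.6271 − (-0.0083)·2.065180 − (-0.0785/3.6989)·1.806922 = -0.571612
denominator = 1 − 2.065180 = -1.065180
p = -0.571612 / -1.065180 = 0.5366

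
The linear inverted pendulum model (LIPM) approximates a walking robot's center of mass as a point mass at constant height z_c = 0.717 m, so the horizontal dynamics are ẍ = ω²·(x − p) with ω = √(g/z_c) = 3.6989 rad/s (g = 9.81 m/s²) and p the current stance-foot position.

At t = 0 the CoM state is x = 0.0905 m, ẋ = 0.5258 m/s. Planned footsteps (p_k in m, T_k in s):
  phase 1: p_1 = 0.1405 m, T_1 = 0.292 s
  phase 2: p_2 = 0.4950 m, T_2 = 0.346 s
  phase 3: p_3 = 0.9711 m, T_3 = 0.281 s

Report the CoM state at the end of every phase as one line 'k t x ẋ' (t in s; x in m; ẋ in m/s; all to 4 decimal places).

phase 1: p=0.1405, T=0.292, ωT=1.080079, cosh=1.642240, sinh=1.302671; start (x,ẋ)=(0.090500, 0.525800) → end (x,ẋ)=(0.243563, 0.622567)
phase 2: p=0.4950, T=0.346, ωT=1.279819, cosh=1.937039, sinh=1.658951; start (x,ẋ)=(0.243563, 0.622567) → end (x,ẋ)=(0.287178, -0.336953)
phase 3: p=0.9711, T=0.281, ωT=1.039391, cosh=1.590582, sinh=1.236912; start (x,ẋ)=(0.287178, -0.336953) → end (x,ẋ)=(-0.229412, -3.665043)

1 0.2920 0.2436 0.6226
2 0.6380 0.2872 -0.3370
3 0.9190 -0.2294 -3.6650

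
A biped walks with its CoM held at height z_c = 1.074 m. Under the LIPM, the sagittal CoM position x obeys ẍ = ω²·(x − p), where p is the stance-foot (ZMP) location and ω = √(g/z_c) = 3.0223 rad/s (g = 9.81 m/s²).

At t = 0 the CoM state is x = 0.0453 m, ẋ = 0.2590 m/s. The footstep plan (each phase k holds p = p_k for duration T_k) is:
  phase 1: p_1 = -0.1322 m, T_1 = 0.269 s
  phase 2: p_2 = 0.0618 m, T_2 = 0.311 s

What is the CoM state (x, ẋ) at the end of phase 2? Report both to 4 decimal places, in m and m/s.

x = 0.5431, ẋ = 1.6355

phase 1: p=-0.1322, T=0.269, ωT=0.812999, cosh=1.349092, sinh=0.905566; start (x,ẋ)=(0.045300, 0.259000) → end (x,ẋ)=(0.184868, 0.835214)
phase 2: p=0.0618, T=0.311, ωT=0.939935, cosh=1.475234, sinh=1.084581; start (x,ẋ)=(0.184868, 0.835214) → end (x,ẋ)=(0.543078, 1.635543)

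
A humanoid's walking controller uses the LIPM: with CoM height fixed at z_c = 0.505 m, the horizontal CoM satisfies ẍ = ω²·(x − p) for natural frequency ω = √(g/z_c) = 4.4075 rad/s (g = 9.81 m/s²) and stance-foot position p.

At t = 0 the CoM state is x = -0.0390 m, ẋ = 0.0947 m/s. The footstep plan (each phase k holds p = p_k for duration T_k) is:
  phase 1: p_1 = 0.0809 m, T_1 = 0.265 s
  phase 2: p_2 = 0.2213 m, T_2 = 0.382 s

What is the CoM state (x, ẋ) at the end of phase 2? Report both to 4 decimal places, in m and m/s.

x = -1.0259, ẋ = -5.3464

phase 1: p=0.0809, T=0.265, ωT=1.167987, cosh=1.763254, sinh=1.452261; start (x,ẋ)=(-0.039000, 0.094700) → end (x,ẋ)=(-0.099311, -0.600481)
phase 2: p=0.2213, T=0.382, ωT=1.683665, cosh=2.785474, sinh=2.599782; start (x,ẋ)=(-0.099311, -0.600481) → end (x,ẋ)=(-1.025949, -5.346354)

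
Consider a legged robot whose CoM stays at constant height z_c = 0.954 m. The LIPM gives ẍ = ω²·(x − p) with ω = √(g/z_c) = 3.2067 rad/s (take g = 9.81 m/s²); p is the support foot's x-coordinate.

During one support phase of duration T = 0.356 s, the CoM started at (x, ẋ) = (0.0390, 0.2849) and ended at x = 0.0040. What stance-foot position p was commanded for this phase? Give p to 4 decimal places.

ωT = 3.2067·0.356 = 1.141585; cosh(ωT) = 1.725521, sinh(ωT) = 1.406208
x(T) = p + (x₀−p)·cosh(ωT) + (ẋ₀/ω)·sinh(ωT) ⇒ p·(1 − cosh) = x(T) − x₀·cosh − (ẋ₀/ω)·sinh
numerator   = 0.0040 − (0.0390)·1.725521 − (0.2849/3.2067)·1.406208 = -0.188230
denominator = 1 − 1.725521 = -0.725521
p = -0.188230 / -0.725521 = 0.2594

p = 0.2594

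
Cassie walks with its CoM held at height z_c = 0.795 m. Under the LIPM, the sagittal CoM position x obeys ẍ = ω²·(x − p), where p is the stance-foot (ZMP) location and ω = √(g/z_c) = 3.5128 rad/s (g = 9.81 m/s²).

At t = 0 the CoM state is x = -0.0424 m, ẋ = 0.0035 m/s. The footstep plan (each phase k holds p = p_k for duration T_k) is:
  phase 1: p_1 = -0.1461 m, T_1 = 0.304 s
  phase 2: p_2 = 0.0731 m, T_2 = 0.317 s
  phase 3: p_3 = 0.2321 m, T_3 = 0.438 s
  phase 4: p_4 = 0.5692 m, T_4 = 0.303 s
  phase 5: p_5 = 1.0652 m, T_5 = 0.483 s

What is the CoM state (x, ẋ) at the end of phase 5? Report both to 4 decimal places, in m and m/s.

phase 1: p=-0.1461, T=0.304, ωT=1.067891, cosh=1.626485, sinh=1.282753; start (x,ẋ)=(-0.042400, 0.003500) → end (x,ẋ)=(0.023845, 0.472970)
phase 2: p=0.0731, T=0.317, ωT=1.113558, cosh=1.686781, sinh=1.358392; start (x,ẋ)=(0.023845, 0.472970) → end (x,ẋ)=(0.172914, 0.562763)
phase 3: p=0.2321, T=0.438, ωT=1.538606, cosh=2.436387, sinh=2.221707; start (x,ẋ)=(0.172914, 0.562763) → end (x,ẋ)=(0.443824, 0.909192)
phase 4: p=0.5692, T=0.303, ωT=1.064378, cosh=1.621989, sinh=1.277047; start (x,ẋ)=(0.443824, 0.909192) → end (x,ẋ)=(0.696370, 0.912262)
phase 5: p=1.0652, T=0.483, ωT=1.696682, cosh=2.819554, sinh=2.636263; start (x,ẋ)=(0.696370, 0.912262) → end (x,ẋ)=(0.709893, -0.843436)

x = 0.7099, ẋ = -0.8434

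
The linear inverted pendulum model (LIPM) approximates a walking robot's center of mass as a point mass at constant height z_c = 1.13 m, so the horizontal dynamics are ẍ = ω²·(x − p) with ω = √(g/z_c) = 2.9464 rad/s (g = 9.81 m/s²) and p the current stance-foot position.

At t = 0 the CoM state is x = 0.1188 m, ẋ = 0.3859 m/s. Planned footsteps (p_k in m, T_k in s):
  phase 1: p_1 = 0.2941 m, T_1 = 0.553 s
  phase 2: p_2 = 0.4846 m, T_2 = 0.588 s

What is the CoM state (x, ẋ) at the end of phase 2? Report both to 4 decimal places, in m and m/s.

x = -0.7154, ẋ = -3.4051

phase 1: p=0.2941, T=0.553, ωT=1.629359, cosh=2.648330, sinh=2.452275; start (x,ẋ)=(0.118800, 0.385900) → end (x,ẋ)=(0.151030, -0.244619)
phase 2: p=0.4846, T=0.588, ωT=1.732483, cosh=2.915761, sinh=2.738917; start (x,ẋ)=(0.151030, -0.244619) → end (x,ẋ)=(-0.715402, -3.405138)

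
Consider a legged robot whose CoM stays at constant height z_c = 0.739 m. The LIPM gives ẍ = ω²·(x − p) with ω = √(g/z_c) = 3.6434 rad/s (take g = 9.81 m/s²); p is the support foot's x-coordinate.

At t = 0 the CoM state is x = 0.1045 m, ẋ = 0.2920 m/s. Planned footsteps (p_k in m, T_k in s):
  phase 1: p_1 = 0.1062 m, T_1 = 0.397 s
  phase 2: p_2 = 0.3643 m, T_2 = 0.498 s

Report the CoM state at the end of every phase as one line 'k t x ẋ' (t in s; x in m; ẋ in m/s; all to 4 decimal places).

1 0.3970 0.2632 0.6421
2 0.8950 0.5723 0.9223

phase 1: p=0.1062, T=0.397, ωT=1.446430, cosh=2.241665, sinh=2.006256; start (x,ẋ)=(0.104500, 0.292000) → end (x,ẋ)=(0.263180, 0.642140)
phase 2: p=0.3643, T=0.498, ωT=1.814413, cosh=3.150204, sinh=2.987270; start (x,ẋ)=(0.263180, 0.642140) → end (x,ẋ)=(0.572251, 0.922304)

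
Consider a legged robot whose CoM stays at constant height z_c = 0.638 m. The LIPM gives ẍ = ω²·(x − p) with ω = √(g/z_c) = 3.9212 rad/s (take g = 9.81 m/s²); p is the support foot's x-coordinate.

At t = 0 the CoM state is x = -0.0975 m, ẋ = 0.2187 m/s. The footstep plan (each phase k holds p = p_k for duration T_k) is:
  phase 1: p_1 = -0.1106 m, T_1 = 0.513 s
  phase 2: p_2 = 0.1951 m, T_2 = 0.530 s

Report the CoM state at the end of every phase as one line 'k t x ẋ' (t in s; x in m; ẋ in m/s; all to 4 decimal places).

1 0.5130 0.1440 1.0206
2 1.0430 1.0112 3.3527

phase 1: p=-0.1106, T=0.513, ωT=2.011576, cosh=3.804432, sinh=3.670654; start (x,ẋ)=(-0.097500, 0.218700) → end (x,ẋ)=(0.143964, 1.020582)
phase 2: p=0.1951, T=0.530, ωT=2.078236, cosh=4.057756, sinh=3.932605; start (x,ẋ)=(0.143964, 1.020582) → end (x,ẋ)=(1.011154, 3.352733)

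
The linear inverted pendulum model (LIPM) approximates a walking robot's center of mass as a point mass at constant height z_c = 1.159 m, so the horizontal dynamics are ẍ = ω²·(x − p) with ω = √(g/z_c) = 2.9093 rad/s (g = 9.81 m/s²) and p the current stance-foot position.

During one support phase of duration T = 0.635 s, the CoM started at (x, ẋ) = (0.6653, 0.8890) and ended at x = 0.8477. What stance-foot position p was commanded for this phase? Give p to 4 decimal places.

ωT = 2.9093·0.635 = 1.847406; cosh(ωT) = 3.250493, sinh(ωT) = 3.092847
x(T) = p + (x₀−p)·cosh(ωT) + (ẋ₀/ω)·sinh(ωT) ⇒ p·(1 − cosh) = x(T) − x₀·cosh − (ẋ₀/ω)·sinh
numerator   = 0.8477 − (0.6653)·3.250493 − (0.8890/2.9093)·3.092847 = -2.259940
denominator = 1 − 3.250493 = -2.250493
p = -2.259940 / -2.250493 = 1.0042

p = 1.0042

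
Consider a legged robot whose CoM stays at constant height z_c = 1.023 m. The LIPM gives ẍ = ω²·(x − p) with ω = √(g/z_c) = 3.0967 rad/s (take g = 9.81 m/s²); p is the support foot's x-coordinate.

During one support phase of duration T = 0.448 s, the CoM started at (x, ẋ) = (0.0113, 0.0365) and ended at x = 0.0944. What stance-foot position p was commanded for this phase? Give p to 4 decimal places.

ωT = 3.0967·0.448 = 1.387322; cosh(ωT) = 2.126927, sinh(ωT) = 1.877184
x(T) = p + (x₀−p)·cosh(ωT) + (ẋ₀/ω)·sinh(ωT) ⇒ p·(1 − cosh) = x(T) − x₀·cosh − (ẋ₀/ω)·sinh
numerator   = 0.0944 − (0.0113)·2.126927 − (0.0365/3.0967)·1.877184 = 0.048240
denominator = 1 − 2.126927 = -1.126927
p = 0.048240 / -1.126927 = -0.0428

p = -0.0428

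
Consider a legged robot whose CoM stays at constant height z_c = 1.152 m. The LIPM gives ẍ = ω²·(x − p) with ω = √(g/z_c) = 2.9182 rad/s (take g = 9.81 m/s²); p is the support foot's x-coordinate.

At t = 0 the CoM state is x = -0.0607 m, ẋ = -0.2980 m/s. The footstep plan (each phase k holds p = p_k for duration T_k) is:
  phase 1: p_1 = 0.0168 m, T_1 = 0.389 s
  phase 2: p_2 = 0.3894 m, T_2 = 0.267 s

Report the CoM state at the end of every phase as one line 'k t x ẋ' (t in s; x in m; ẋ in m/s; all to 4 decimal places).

1 0.3890 -0.2587 -0.8271
2 0.6560 -0.7094 -2.7184

phase 1: p=0.0168, T=0.389, ωT=1.135180, cosh=1.716549, sinh=1.395184; start (x,ẋ)=(-0.060700, -0.298000) → end (x,ẋ)=(-0.258706, -0.827067)
phase 2: p=0.3894, T=0.267, ωT=0.779159, cosh=1.319215, sinh=0.860424; start (x,ẋ)=(-0.258706, -0.827067) → end (x,ẋ)=(-0.709450, -2.718401)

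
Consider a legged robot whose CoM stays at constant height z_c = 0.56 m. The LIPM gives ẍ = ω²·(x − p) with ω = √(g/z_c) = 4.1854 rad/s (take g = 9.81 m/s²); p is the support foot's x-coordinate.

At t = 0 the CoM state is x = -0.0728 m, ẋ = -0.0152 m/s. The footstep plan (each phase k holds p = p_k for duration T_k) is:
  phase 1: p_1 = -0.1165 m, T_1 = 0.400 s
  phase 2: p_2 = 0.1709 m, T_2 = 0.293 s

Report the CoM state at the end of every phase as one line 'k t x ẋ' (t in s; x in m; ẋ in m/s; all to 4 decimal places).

phase 1: p=-0.1165, T=0.400, ωT=1.674160, cosh=2.760889, sinh=2.573423; start (x,ẋ)=(-0.072800, -0.015200) → end (x,ẋ)=(-0.005195, 0.428719)
phase 2: p=0.1709, T=0.293, ωT=1.226322, cosh=1.851020, sinh=1.557650; start (x,ẋ)=(-0.005195, 0.428719) → end (x,ẋ)=(0.004498, -0.354465)

1 0.4000 -0.0052 0.4287
2 0.6930 0.0045 -0.3545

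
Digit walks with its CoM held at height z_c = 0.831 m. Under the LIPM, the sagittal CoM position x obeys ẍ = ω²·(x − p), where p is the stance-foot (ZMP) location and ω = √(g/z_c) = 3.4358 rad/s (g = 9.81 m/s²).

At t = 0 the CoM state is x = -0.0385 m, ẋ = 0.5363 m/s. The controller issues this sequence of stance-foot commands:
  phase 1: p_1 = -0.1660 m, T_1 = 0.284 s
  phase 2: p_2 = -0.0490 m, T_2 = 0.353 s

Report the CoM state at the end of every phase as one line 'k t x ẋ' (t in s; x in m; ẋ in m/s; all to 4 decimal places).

phase 1: p=-0.1660, T=0.284, ωT=0.975767, cosh=1.515053, sinh=1.138149; start (x,ẋ)=(-0.038500, 0.536300) → end (x,ẋ)=(0.204825, 1.311106)
phase 2: p=-0.0490, T=0.353, ωT=1.212837, cosh=1.830183, sinh=1.532830; start (x,ẋ)=(0.204825, 1.311106) → end (x,ẋ)=(1.000476, 3.736332)

1 0.2840 0.2048 1.3111
2 0.6370 1.0005 3.7363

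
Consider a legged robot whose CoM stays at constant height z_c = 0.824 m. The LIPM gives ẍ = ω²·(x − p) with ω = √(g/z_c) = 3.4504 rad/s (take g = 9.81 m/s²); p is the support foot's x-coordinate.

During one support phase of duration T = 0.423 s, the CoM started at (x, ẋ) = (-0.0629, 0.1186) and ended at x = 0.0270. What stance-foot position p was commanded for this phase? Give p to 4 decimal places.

p = -0.0786

ωT = 3.4504·0.423 = 1.459519; cosh(ωT) = 2.268119, sinh(ωT) = 2.035771
x(T) = p + (x₀−p)·cosh(ωT) + (ẋ₀/ω)·sinh(ωT) ⇒ p·(1 − cosh) = x(T) − x₀·cosh − (ẋ₀/ω)·sinh
numerator   = 0.0270 − (-0.0629)·2.268119 − (0.1186/3.4504)·2.035771 = 0.099689
denominator = 1 − 2.268119 = -1.268119
p = 0.099689 / -1.268119 = -0.0786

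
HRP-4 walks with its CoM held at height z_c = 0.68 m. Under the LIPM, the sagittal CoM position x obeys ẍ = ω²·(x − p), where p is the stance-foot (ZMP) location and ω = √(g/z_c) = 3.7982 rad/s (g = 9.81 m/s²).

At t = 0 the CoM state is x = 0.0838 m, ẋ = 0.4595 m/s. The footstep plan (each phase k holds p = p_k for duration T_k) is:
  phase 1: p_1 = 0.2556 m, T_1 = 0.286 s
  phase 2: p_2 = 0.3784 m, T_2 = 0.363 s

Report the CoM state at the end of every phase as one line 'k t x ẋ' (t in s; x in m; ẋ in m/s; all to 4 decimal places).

phase 1: p=0.2556, T=0.286, ωT=1.086285, cosh=1.650357, sinh=1.312889; start (x,ẋ)=(0.083800, 0.459500) → end (x,ẋ)=(0.130900, -0.098362)
phase 2: p=0.3784, T=0.363, ωT=1.378747, cosh=2.110908, sinh=1.859014; start (x,ẋ)=(0.130900, -0.098362) → end (x,ẋ)=(-0.192193, -1.955208)

1 0.2860 0.1309 -0.0984
2 0.6490 -0.1922 -1.9552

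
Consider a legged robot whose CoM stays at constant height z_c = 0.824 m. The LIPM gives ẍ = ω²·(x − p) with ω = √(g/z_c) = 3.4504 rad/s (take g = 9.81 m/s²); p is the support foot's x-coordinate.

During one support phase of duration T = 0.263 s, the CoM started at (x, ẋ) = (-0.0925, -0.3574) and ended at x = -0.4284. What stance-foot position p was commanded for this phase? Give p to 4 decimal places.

ωT = 3.4504·0.263 = 0.907455; cosh(ωT) = 1.440779, sinh(ωT) = 1.037229
x(T) = p + (x₀−p)·cosh(ωT) + (ẋ₀/ω)·sinh(ωT) ⇒ p·(1 − cosh) = x(T) − x₀·cosh − (ẋ₀/ω)·sinh
numerator   = -0.4284 − (-0.0925)·1.440779 − (-0.3574/3.4504)·1.037229 = -0.187689
denominator = 1 − 1.440779 = -0.440779
p = -0.187689 / -0.440779 = 0.4258

p = 0.4258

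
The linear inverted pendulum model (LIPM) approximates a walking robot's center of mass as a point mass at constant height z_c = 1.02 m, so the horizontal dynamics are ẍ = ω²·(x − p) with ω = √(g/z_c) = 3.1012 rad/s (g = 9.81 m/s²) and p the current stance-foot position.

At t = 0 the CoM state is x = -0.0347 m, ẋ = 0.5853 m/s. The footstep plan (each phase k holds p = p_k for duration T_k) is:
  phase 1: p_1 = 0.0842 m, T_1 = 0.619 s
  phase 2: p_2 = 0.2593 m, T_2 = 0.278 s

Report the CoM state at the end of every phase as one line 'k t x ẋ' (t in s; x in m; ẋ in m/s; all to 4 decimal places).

phase 1: p=0.0842, T=0.619, ωT=1.919643, cosh=3.482591, sinh=3.335932; start (x,ẋ)=(-0.034700, 0.585300) → end (x,ẋ)=(0.299722, 0.808293)
phase 2: p=0.2593, T=0.278, ωT=0.862134, cosh=1.395234, sinh=0.972974; start (x,ẋ)=(0.299722, 0.808293) → end (x,ẋ)=(0.569293, 1.249726)

1 0.6190 0.2997 0.8083
2 0.8970 0.5693 1.2497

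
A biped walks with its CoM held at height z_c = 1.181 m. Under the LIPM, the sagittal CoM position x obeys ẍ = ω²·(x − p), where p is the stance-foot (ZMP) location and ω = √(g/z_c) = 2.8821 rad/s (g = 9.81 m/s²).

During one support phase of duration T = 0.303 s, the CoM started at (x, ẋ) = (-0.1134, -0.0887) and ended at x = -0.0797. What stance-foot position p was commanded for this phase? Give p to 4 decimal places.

p = -0.2713

ωT = 2.8821·0.303 = 0.873276; cosh(ωT) = 1.406163, sinh(ωT) = 0.988581
x(T) = p + (x₀−p)·cosh(ωT) + (ẋ₀/ω)·sinh(ωT) ⇒ p·(1 − cosh) = x(T) − x₀·cosh − (ẋ₀/ω)·sinh
numerator   = -0.0797 − (-0.1134)·1.406163 − (-0.0887/2.8821)·0.988581 = 0.110184
denominator = 1 − 1.406163 = -0.406163
p = 0.110184 / -0.406163 = -0.2713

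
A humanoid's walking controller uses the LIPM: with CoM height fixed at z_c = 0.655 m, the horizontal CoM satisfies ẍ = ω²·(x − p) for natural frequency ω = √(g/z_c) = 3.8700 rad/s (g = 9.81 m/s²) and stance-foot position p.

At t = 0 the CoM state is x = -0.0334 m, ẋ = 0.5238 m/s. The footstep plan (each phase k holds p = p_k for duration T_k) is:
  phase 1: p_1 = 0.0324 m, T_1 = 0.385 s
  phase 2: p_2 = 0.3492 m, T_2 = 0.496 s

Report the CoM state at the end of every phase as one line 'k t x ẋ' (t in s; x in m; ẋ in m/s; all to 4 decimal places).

phase 1: p=0.0324, T=0.385, ωT=1.489950, cosh=2.331129, sinh=2.105745; start (x,ẋ)=(-0.033400, 0.523800) → end (x,ẋ)=(0.164022, 0.684826)
phase 2: p=0.3492, T=0.496, ωT=1.919520, cosh=3.482181, sinh=3.335504; start (x,ẋ)=(0.164022, 0.684826) → end (x,ẋ)=(0.294619, -0.005666)

1 0.3850 0.1640 0.6848
2 0.8810 0.2946 -0.0057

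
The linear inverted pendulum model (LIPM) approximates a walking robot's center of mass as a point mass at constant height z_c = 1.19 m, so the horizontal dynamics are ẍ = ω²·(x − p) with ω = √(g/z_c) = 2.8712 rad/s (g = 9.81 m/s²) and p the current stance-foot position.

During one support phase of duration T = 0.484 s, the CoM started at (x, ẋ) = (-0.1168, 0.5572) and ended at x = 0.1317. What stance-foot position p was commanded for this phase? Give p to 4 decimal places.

p = -0.0136

ωT = 2.8712·0.484 = 1.389661; cosh(ωT) = 2.131324, sinh(ωT) = 1.882164
x(T) = p + (x₀−p)·cosh(ωT) + (ẋ₀/ω)·sinh(ωT) ⇒ p·(1 − cosh) = x(T) − x₀·cosh − (ẋ₀/ω)·sinh
numerator   = 0.1317 − (-0.1168)·2.131324 − (0.5572/2.8712)·1.882164 = 0.015376
denominator = 1 − 2.131324 = -1.131324
p = 0.015376 / -1.131324 = -0.0136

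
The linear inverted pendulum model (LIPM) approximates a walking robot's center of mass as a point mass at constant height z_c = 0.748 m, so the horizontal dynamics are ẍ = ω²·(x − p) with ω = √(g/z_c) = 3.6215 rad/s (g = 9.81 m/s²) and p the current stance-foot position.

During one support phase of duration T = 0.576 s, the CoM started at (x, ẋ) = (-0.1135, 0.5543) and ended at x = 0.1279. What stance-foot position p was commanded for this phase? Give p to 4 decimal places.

ωT = 3.6215·0.576 = 2.085984; cosh(ωT) = 4.088348, sinh(ωT) = 3.964163
x(T) = p + (x₀−p)·cosh(ωT) + (ẋ₀/ω)·sinh(ωT) ⇒ p·(1 − cosh) = x(T) − x₀·cosh − (ẋ₀/ω)·sinh
numerator   = 0.1279 − (-0.1135)·4.088348 − (0.5543/3.6215)·3.964163 = -0.014820
denominator = 1 − 4.088348 = -3.088348
p = -0.014820 / -3.088348 = 0.0048

p = 0.0048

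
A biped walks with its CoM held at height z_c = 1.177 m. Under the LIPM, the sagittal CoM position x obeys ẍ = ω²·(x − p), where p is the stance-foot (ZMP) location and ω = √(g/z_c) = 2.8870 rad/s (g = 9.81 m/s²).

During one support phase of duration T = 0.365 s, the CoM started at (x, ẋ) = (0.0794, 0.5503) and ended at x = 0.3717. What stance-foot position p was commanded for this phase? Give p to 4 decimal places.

ωT = 2.8870·0.365 = 1.053755; cosh(ωT) = 1.608514, sinh(ωT) = 1.259888
x(T) = p + (x₀−p)·cosh(ωT) + (ẋ₀/ω)·sinh(ωT) ⇒ p·(1 − cosh) = x(T) − x₀·cosh − (ẋ₀/ω)·sinh
numerator   = 0.3717 − (0.0794)·1.608514 − (0.5503/2.8870)·1.259888 = 0.003833
denominator = 1 − 1.608514 = -0.608514
p = 0.003833 / -0.608514 = -0.0063

p = -0.0063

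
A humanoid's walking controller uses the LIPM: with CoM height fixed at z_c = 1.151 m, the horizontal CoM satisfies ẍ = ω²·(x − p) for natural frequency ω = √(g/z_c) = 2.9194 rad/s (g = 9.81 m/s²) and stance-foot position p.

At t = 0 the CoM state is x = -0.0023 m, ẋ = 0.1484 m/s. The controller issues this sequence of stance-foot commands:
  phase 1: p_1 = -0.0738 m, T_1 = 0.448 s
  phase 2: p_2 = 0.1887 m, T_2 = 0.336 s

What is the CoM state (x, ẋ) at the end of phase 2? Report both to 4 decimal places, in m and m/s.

x = 0.3938, ẋ = 0.8800

phase 1: p=-0.0738, T=0.448, ωT=1.307891, cosh=1.984378, sinh=1.713988; start (x,ẋ)=(-0.002300, 0.148400) → end (x,ẋ)=(0.155209, 0.652255)
phase 2: p=0.1887, T=0.336, ωT=0.980918, cosh=1.520935, sinh=1.145969; start (x,ẋ)=(0.155209, 0.652255) → end (x,ẋ)=(0.393796, 0.879992)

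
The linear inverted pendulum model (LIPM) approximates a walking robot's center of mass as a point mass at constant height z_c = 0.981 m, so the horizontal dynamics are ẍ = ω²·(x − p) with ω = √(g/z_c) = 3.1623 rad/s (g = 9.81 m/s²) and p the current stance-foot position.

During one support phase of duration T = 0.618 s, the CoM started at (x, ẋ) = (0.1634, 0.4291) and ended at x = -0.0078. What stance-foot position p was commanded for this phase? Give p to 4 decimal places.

p = 0.4097

ωT = 3.1623·0.618 = 1.954301; cosh(ωT) = 3.600325, sinh(ωT) = 3.458661
x(T) = p + (x₀−p)·cosh(ωT) + (ẋ₀/ω)·sinh(ωT) ⇒ p·(1 − cosh) = x(T) − x₀·cosh − (ẋ₀/ω)·sinh
numerator   = -0.0078 − (0.1634)·3.600325 − (0.4291/3.1623)·3.458661 = -1.065407
denominator = 1 − 3.600325 = -2.600325
p = -1.065407 / -2.600325 = 0.4097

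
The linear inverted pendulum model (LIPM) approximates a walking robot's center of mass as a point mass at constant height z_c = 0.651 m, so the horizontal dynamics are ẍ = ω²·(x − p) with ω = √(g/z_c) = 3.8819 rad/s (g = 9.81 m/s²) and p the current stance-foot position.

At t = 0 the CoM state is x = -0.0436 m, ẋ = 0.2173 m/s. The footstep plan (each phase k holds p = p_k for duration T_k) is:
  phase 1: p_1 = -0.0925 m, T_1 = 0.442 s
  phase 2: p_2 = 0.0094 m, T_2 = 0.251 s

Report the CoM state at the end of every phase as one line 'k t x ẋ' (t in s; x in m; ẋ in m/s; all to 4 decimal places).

phase 1: p=-0.0925, T=0.442, ωT=1.715800, cosh=2.870471, sinh=2.690651; start (x,ẋ)=(-0.043600, 0.217300) → end (x,ẋ)=(0.198483, 1.134506)
phase 2: p=0.0094, T=0.251, ωT=0.974357, cosh=1.513449, sinh=1.136014; start (x,ẋ)=(0.198483, 1.134506) → end (x,ẋ)=(0.627573, 2.550850)

1 0.4420 0.1985 1.1345
2 0.6930 0.6276 2.5509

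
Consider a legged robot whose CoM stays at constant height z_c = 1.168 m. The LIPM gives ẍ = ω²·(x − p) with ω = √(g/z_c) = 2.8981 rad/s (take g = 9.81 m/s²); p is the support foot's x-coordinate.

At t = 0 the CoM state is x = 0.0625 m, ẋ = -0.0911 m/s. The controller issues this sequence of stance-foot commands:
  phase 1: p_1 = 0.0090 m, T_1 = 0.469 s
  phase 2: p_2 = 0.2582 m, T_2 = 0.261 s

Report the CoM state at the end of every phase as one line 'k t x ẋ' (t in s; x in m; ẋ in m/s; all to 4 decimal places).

phase 1: p=0.0090, T=0.469, ωT=1.359209, cosh=2.074988, sinh=1.818124; start (x,ẋ)=(0.062500, -0.091100) → end (x,ẋ)=(0.062860, 0.092866)
phase 2: p=0.2582, T=0.261, ωT=0.756404, cosh=1.299976, sinh=0.830625; start (x,ẋ)=(0.062860, 0.092866) → end (x,ẋ)=(0.030879, -0.349505)

1 0.4690 0.0629 0.0929
2 0.7300 0.0309 -0.3495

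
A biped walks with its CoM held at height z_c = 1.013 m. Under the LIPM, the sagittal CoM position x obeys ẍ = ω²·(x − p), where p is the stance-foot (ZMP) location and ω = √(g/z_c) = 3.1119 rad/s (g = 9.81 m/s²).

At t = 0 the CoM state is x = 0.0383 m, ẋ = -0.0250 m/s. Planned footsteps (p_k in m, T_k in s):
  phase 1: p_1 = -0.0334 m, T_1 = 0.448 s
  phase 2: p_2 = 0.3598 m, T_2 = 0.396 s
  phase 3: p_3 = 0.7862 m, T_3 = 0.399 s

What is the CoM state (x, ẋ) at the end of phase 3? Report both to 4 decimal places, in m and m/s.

x = -0.8393, ẋ = -4.5773

phase 1: p=-0.0334, T=0.448, ωT=1.394131, cosh=2.139759, sinh=1.891711; start (x,ẋ)=(0.038300, -0.025000) → end (x,ẋ)=(0.104823, 0.368591)
phase 2: p=0.3598, T=0.396, ωT=1.232312, cosh=1.860384, sinh=1.568766; start (x,ẋ)=(0.104823, 0.368591) → end (x,ẋ)=(0.071259, -0.559036)
phase 3: p=0.7862, T=0.399, ωT=1.241648, cosh=1.875111, sinh=1.586203; start (x,ẋ)=(0.071259, -0.559036) → end (x,ẋ)=(-0.839346, -4.577278)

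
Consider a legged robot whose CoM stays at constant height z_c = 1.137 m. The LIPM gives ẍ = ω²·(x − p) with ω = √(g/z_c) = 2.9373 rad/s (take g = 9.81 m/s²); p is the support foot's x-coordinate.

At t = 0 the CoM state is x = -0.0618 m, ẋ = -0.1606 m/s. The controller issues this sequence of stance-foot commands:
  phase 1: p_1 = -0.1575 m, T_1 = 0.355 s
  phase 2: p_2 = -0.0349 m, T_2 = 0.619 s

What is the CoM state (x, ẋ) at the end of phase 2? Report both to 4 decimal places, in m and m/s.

phase 1: p=-0.1575, T=0.355, ωT=1.042741, cosh=1.594735, sinh=1.242248; start (x,ẋ)=(-0.061800, -0.160600) → end (x,ẋ)=(-0.072805, 0.093081)
phase 2: p=-0.0349, T=0.619, ωT=1.818189, cosh=3.161504, sinh=2.999185; start (x,ẋ)=(-0.072805, 0.093081) → end (x,ẋ)=(-0.059695, -0.039649)

x = -0.0597, ẋ = -0.0396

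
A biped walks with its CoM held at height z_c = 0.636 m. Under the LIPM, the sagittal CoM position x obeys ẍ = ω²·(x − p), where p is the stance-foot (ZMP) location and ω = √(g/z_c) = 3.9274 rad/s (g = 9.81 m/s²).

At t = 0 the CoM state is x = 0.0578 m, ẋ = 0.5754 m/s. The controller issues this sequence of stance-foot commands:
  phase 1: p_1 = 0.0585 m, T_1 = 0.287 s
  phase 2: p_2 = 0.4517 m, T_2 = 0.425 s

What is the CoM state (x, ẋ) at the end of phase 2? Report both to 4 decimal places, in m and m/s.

phase 1: p=0.0585, T=0.287, ωT=1.127164, cosh=1.705420, sinh=1.381469; start (x,ẋ)=(0.057800, 0.575400) → end (x,ẋ)=(0.259704, 0.977501)
phase 2: p=0.4517, T=0.425, ωT=1.669145, cosh=2.748018, sinh=2.559610; start (x,ẋ)=(0.259704, 0.977501) → end (x,ẋ)=(0.561160, 0.756129)

x = 0.5612, ẋ = 0.7561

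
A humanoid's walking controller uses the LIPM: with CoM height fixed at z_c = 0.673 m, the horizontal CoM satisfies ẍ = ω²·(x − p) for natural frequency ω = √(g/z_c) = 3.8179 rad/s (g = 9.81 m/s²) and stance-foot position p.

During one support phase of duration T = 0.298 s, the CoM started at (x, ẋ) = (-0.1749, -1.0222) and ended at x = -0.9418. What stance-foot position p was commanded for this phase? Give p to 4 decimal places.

p = 0.3697

ωT = 3.8179·0.298 = 1.137734; cosh(ωT) = 1.720118, sinh(ωT) = 1.399574
x(T) = p + (x₀−p)·cosh(ωT) + (ẋ₀/ω)·sinh(ωT) ⇒ p·(1 − cosh) = x(T) − x₀·cosh − (ẋ₀/ω)·sinh
numerator   = -0.9418 − (-0.1749)·1.720118 − (-1.0222/3.8179)·1.399574 = -0.266231
denominator = 1 − 1.720118 = -0.720118
p = -0.266231 / -0.720118 = 0.3697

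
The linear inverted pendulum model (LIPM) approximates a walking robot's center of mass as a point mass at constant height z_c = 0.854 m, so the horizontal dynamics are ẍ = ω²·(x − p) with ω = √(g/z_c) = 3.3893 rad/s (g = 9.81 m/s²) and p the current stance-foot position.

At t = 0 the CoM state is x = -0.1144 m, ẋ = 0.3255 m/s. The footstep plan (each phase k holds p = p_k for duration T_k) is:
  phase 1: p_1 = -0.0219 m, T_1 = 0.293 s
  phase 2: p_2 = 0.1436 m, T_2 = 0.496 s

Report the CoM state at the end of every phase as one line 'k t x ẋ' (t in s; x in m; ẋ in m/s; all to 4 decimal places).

1 0.2930 -0.0520 0.1345
2 0.7890 -0.2971 -1.3453

phase 1: p=-0.0219, T=0.293, ωT=0.993065, cosh=1.534968, sinh=1.164528; start (x,ẋ)=(-0.114400, 0.325500) → end (x,ẋ)=(-0.052046, 0.134540)
phase 2: p=0.1436, T=0.496, ωT=1.681093, cosh=2.778797, sinh=2.592626; start (x,ẋ)=(-0.052046, 0.134540) → end (x,ẋ)=(-0.297145, -1.345318)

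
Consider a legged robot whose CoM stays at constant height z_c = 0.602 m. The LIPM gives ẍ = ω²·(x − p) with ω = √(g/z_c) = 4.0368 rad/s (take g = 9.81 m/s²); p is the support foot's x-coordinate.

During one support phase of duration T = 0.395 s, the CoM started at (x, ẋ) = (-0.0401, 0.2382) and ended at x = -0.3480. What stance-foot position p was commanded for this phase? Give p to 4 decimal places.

ωT = 4.0368·0.395 = 1.594536; cosh(ωT) = 2.564523, sinh(ωT) = 2.361520
x(T) = p + (x₀−p)·cosh(ωT) + (ẋ₀/ω)·sinh(ωT) ⇒ p·(1 − cosh) = x(T) − x₀·cosh − (ẋ₀/ω)·sinh
numerator   = -0.3480 − (-0.0401)·2.564523 − (0.2382/4.0368)·2.361520 = -0.384509
denominator = 1 − 2.564523 = -1.564523
p = -0.384509 / -1.564523 = 0.2458

p = 0.2458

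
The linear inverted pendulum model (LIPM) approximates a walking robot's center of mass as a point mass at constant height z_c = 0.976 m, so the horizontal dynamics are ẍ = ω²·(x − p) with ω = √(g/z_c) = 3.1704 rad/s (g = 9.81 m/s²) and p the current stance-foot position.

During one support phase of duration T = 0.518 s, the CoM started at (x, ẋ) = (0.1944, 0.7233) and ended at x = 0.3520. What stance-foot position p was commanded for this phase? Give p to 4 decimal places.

ωT = 3.1704·0.518 = 1.642267; cosh(ωT) = 2.680206, sinh(ωT) = 2.486665
x(T) = p + (x₀−p)·cosh(ωT) + (ẋ₀/ω)·sinh(ωT) ⇒ p·(1 − cosh) = x(T) − x₀·cosh − (ẋ₀/ω)·sinh
numerator   = 0.3520 − (0.1944)·2.680206 − (0.7233/3.1704)·2.486665 = -0.736344
denominator = 1 − 2.680206 = -1.680206
p = -0.736344 / -1.680206 = 0.4382

p = 0.4382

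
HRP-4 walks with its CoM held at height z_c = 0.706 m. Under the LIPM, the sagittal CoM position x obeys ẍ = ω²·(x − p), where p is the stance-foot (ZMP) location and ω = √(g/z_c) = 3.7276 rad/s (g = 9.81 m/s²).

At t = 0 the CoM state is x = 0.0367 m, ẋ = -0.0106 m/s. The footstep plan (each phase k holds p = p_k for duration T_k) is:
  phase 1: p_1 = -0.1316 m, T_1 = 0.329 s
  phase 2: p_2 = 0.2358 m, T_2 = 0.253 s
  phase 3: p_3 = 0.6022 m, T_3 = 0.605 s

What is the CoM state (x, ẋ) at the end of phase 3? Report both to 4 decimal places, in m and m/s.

phase 1: p=-0.1316, T=0.329, ωT=1.226380, cosh=1.851110, sinh=1.557758; start (x,ẋ)=(0.036700, -0.010600) → end (x,ẋ)=(0.175512, 0.957646)
phase 2: p=0.2358, T=0.253, ωT=0.943083, cosh=1.478655, sinh=1.089230; start (x,ẋ)=(0.175512, 0.957646) → end (x,ẋ)=(0.426486, 1.171246)
phase 3: p=0.6022, T=0.605, ωT=2.255198, cosh=4.821017, sinh=4.716164; start (x,ẋ)=(0.426486, 1.171246) → end (x,ẋ)=(1.236940, 2.557545)

x = 1.2369, ẋ = 2.5575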